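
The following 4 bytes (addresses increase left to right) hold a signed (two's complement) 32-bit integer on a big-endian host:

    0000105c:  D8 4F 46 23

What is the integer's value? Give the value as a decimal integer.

-665893341

Big-endian: lowest address holds the most-significant byte.
The bytes are already most-significant first: 0xD84F4623.
Top bit is set, so as a signed 32-bit value this is 0xD84F4623 − 2^32 = -665893341.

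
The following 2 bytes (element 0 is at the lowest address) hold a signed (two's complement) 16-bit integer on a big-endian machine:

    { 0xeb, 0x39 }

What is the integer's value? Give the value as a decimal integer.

-5319

In big-endian order the high byte comes first in memory.
The bytes are already most-significant first: 0xEB39.
Top bit is set, so as a signed 16-bit value this is 0xEB39 − 2^16 = -5319.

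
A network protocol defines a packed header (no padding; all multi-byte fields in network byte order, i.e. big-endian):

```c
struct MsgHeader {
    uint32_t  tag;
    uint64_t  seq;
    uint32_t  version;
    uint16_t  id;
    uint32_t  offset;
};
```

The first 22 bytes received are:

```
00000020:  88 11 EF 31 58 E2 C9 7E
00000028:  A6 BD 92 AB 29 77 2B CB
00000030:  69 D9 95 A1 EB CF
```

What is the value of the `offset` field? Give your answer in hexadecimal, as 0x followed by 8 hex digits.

`offset` follows `tag` (4 B), `seq` (8 B), `version` (4 B), `id` (2 B), so it starts at offset 4 + 8 + 4 + 2 = 18 and occupies 4 bytes.
Bytes at offsets 18..21: 95 A1 EB CF.
Big-endian stores the most-significant byte at the lowest address.
The bytes are already most-significant first: 0x95A1EBCF.

0x95A1EBCF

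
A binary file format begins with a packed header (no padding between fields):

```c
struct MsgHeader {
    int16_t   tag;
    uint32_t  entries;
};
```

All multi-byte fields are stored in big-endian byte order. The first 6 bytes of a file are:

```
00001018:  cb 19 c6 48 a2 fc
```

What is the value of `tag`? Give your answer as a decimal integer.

-13543

`tag` is the first field, at byte offset 0, occupying 2 bytes.
Bytes at offsets 0..1: CB 19.
Big-endian stores the most-significant byte at the lowest address.
The bytes are already most-significant first: 0xCB19.
Top bit is set, so as a signed 16-bit value this is 0xCB19 − 2^16 = -13543.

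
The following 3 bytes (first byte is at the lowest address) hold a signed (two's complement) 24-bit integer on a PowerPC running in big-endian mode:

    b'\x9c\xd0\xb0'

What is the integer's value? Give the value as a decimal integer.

-6500176

Big-endian: lowest address holds the most-significant byte.
The bytes are already most-significant first: 0x9CD0B0.
Top bit is set, so as a signed 24-bit value this is 0x9CD0B0 − 2^24 = -6500176.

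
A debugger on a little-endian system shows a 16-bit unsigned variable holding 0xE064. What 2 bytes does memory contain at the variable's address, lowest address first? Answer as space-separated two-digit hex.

Split into bytes (most-significant first): E0 64.
Little-endian stores the least-significant byte at the lowest address.
So at ascending addresses the bytes are 64 E0.

64 E0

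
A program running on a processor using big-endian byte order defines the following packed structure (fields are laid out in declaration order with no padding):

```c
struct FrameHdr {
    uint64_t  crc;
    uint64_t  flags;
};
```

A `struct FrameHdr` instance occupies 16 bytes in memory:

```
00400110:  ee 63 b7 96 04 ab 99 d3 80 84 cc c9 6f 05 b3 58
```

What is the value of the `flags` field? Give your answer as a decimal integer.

`flags` follows `crc` (8 bytes), so it starts at byte offset 8 and occupies 8 bytes.
Bytes at offsets 8..15: 80 84 CC C9 6F 05 B3 58.
In big-endian order the high byte comes first in memory.
The bytes are already most-significant first: 0x8084CCC96F05B358.
0x8084CCC96F05B358 = 9260751899303719768.

9260751899303719768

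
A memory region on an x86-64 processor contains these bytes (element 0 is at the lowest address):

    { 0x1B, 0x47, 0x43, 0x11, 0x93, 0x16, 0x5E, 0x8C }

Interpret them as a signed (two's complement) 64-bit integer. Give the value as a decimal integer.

Little-endian: lowest address holds the least-significant byte.
Reassemble most-significant byte first: 8C 5E 16 93 11 43 47 1B → 0x8C5E16931143471B.
Top bit is set, so as a signed 64-bit value this is 0x8C5E16931143471B − 2^64 = -8332197439683213541.

-8332197439683213541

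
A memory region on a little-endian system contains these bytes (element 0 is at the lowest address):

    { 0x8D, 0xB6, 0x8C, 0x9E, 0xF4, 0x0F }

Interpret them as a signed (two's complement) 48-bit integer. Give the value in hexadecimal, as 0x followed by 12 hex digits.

0x0FF49E8CB68D

In little-endian order the low byte comes first in memory.
Reassemble most-significant byte first: 0F F4 9E 8C B6 8D → 0x0FF49E8CB68D.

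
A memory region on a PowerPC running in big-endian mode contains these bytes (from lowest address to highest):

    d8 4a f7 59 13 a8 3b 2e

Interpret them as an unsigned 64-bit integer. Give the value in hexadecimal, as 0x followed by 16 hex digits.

Big-endian: lowest address holds the most-significant byte.
The bytes are already most-significant first: 0xD84AF75913A83B2E.

0xD84AF75913A83B2E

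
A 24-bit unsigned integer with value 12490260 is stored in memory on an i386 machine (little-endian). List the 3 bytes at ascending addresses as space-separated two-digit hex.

14 96 BE

12490260 in hexadecimal, padded to 24 bits, is 0xBE9614.
Split into bytes (most-significant first): BE 96 14.
Little-endian stores the least-significant byte at the lowest address.
So at ascending addresses the bytes are 14 96 BE.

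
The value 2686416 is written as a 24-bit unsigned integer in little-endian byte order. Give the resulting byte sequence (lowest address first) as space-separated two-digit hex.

D0 FD 28

2686416 in hexadecimal, padded to 24 bits, is 0x28FDD0.
Split into bytes (most-significant first): 28 FD D0.
Little-endian: lowest address holds the least-significant byte.
So at ascending addresses the bytes are D0 FD 28.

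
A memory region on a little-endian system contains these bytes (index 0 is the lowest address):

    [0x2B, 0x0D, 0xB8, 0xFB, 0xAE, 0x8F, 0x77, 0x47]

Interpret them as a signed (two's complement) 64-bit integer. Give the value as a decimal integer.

In little-endian order the low byte comes first in memory.
Reassemble most-significant byte first: 47 77 8F AE FB B8 0D 2B → 0x47778FAEFBB80D2B.
0x47778FAEFBB80D2B = 5149742680631676203.

5149742680631676203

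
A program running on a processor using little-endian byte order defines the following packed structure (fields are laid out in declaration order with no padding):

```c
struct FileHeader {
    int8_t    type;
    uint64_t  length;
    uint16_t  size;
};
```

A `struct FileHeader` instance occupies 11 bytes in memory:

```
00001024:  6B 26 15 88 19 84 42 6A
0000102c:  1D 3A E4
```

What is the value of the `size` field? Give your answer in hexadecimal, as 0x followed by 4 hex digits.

`size` follows `type` (1 B), `length` (8 B), so it starts at offset 1 + 8 = 9 and occupies 2 bytes.
Bytes at offsets 9..10: 3A E4.
Little-endian: lowest address holds the least-significant byte.
Reassemble most-significant byte first: E4 3A → 0xE43A.

0xE43A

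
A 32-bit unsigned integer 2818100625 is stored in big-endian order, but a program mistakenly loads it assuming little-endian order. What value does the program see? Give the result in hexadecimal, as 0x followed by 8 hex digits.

0x91CDF8A7

2818100625 in 32-bit hexadecimal is 0xA7F8CD91.
Stored big-endian, the bytes at ascending addresses are A7 F8 CD 91.
Read back as little-endian, the first byte is least significant, giving 0x91CDF8A7.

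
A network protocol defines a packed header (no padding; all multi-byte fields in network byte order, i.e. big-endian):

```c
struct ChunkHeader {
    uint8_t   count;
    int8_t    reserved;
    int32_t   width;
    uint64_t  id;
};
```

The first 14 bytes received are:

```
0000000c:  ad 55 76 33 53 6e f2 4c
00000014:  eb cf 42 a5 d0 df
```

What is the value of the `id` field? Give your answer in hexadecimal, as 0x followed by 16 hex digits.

`id` follows `count` (1 B), `reserved` (1 B), `width` (4 B), so it starts at offset 1 + 1 + 4 = 6 and occupies 8 bytes.
Bytes at offsets 6..13: F2 4C EB CF 42 A5 D0 DF.
Big-endian: lowest address holds the most-significant byte.
The bytes are already most-significant first: 0xF24CEBCF42A5D0DF.

0xF24CEBCF42A5D0DF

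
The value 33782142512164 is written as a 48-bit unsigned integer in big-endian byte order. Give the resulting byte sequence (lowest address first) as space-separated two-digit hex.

33782142512164 in hexadecimal, padded to 48 bits, is 0x1EB9849AAC24.
Split into bytes (most-significant first): 1E B9 84 9A AC 24.
In big-endian order the high byte comes first in memory.
So the memory order matches the most-significant-first order: 1E B9 84 9A AC 24.

1E B9 84 9A AC 24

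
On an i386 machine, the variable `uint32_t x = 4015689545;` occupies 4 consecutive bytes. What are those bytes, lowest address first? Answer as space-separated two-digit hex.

49 8F 5A EF

4015689545 in hexadecimal, padded to 32 bits, is 0xEF5A8F49.
Split into bytes (most-significant first): EF 5A 8F 49.
Little-endian: lowest address holds the least-significant byte.
So at ascending addresses the bytes are 49 8F 5A EF.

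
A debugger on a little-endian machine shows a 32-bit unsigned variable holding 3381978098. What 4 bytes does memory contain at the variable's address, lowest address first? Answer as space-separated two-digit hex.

3381978098 in hexadecimal, padded to 32 bits, is 0xC994E3F2.
Split into bytes (most-significant first): C9 94 E3 F2.
Little-endian stores the least-significant byte at the lowest address.
So at ascending addresses the bytes are F2 E3 94 C9.

F2 E3 94 C9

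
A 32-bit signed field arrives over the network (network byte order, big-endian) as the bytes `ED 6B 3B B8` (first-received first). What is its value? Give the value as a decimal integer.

Big-endian stores the most-significant byte at the lowest address.
The bytes are already most-significant first: 0xED6B3BB8.
Top bit is set, so as a signed 32-bit value this is 0xED6B3BB8 − 2^32 = -311739464.

-311739464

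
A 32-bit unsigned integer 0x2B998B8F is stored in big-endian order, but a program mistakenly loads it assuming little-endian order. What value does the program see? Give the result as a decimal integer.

Stored big-endian, the bytes at ascending addresses are 2B 99 8B 8F.
Read back as little-endian, the first byte is least significant, giving 0x8F8B992B.
0x8F8B992B = 2408290603.

2408290603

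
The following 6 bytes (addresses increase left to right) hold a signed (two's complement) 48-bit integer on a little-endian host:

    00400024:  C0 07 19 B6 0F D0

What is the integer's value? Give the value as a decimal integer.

Little-endian: lowest address holds the least-significant byte.
Reassemble most-significant byte first: D0 0F B6 19 07 C0 → 0xD00FB61907C0.
Top bit is set, so as a signed 48-bit value this is 0xD00FB61907C0 − 2^48 = -52709078530112.

-52709078530112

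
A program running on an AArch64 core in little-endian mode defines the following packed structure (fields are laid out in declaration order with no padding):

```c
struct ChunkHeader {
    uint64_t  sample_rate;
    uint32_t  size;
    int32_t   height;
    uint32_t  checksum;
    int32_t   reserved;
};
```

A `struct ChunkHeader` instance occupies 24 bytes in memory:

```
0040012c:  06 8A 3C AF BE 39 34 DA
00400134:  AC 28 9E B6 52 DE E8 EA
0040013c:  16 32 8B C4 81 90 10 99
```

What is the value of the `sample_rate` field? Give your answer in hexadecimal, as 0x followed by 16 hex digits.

0xDA3439BEAF3C8A06

`sample_rate` is the first field, at byte offset 0, occupying 8 bytes.
Bytes at offsets 0..7: 06 8A 3C AF BE 39 34 DA.
Little-endian: lowest address holds the least-significant byte.
Reassemble most-significant byte first: DA 34 39 BE AF 3C 8A 06 → 0xDA3439BEAF3C8A06.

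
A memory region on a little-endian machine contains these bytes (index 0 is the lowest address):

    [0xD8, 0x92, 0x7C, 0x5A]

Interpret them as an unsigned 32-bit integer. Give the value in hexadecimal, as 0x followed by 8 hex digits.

0x5A7C92D8

In little-endian order the low byte comes first in memory.
Reassemble most-significant byte first: 5A 7C 92 D8 → 0x5A7C92D8.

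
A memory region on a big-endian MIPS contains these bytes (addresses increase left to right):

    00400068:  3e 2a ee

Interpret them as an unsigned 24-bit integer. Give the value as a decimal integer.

4074222

In big-endian order the high byte comes first in memory.
The bytes are already most-significant first: 0x3E2AEE.
0x3E2AEE = 4074222.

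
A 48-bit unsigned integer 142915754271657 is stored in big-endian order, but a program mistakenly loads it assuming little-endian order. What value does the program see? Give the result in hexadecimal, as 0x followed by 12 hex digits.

142915754271657 in 48-bit hexadecimal is 0x81FB2AC423A9.
Stored big-endian, the bytes at ascending addresses are 81 FB 2A C4 23 A9.
Read back as little-endian, the first byte is least significant, giving 0xA923C42AFB81.

0xA923C42AFB81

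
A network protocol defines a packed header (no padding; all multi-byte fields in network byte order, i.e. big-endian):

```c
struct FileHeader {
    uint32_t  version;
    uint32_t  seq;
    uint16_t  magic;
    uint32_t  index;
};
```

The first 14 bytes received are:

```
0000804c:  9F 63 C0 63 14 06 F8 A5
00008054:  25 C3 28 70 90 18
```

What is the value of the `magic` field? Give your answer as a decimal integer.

9667

`magic` follows `version` (4 B), `seq` (4 B), so it starts at offset 4 + 4 = 8 and occupies 2 bytes.
Bytes at offsets 8..9: 25 C3.
Big-endian: lowest address holds the most-significant byte.
The bytes are already most-significant first: 0x25C3.
0x25C3 = 9667.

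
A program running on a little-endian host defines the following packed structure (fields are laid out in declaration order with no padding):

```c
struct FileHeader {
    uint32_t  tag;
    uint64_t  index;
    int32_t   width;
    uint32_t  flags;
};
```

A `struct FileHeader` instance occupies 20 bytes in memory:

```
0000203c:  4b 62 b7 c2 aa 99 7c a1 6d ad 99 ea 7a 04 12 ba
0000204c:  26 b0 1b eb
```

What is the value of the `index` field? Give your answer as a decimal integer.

`index` follows `tag` (4 bytes), so it starts at byte offset 4 and occupies 8 bytes.
Bytes at offsets 4..11: AA 99 7C A1 6D AD 99 EA.
Little-endian stores the least-significant byte at the lowest address.
Reassemble most-significant byte first: EA 99 AD 6D A1 7C 99 AA → 0xEA99AD6DA17C99AA.
0xEA99AD6DA17C99AA = 16904733362684205482.

16904733362684205482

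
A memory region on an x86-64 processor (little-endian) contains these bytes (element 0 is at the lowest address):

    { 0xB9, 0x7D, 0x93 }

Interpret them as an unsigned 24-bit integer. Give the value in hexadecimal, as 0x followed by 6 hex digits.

0x937DB9

Little-endian: lowest address holds the least-significant byte.
Reassemble most-significant byte first: 93 7D B9 → 0x937DB9.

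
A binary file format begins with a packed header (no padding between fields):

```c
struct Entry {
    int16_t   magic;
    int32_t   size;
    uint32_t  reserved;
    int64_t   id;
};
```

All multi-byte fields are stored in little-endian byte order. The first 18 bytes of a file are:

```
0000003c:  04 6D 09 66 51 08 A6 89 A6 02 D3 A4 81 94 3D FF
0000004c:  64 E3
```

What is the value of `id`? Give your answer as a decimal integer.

-2061242089479232301

`id` follows `magic` (2 B), `size` (4 B), `reserved` (4 B), so it starts at offset 2 + 4 + 4 = 10 and occupies 8 bytes.
Bytes at offsets 10..17: D3 A4 81 94 3D FF 64 E3.
Little-endian: lowest address holds the least-significant byte.
Reassemble most-significant byte first: E3 64 FF 3D 94 81 A4 D3 → 0xE364FF3D9481A4D3.
Top bit is set, so as a signed 64-bit value this is 0xE364FF3D9481A4D3 − 2^64 = -2061242089479232301.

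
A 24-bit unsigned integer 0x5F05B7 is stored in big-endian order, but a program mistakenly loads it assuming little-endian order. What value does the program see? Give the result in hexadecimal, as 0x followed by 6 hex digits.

0xB7055F

Stored big-endian, the bytes at ascending addresses are 5F 05 B7.
Read back as little-endian, the first byte is least significant, giving 0xB7055F.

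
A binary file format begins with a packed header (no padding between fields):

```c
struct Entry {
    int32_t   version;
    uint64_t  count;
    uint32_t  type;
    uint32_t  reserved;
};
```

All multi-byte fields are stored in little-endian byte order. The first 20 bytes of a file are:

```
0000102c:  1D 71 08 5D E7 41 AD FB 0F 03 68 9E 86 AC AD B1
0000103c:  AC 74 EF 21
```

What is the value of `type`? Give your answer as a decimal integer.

`type` follows `version` (4 B), `count` (8 B), so it starts at offset 4 + 8 = 12 and occupies 4 bytes.
Bytes at offsets 12..15: 86 AC AD B1.
In little-endian order the low byte comes first in memory.
Reassemble most-significant byte first: B1 AD AC 86 → 0xB1ADAC86.
0xB1ADAC86 = 2980949126.

2980949126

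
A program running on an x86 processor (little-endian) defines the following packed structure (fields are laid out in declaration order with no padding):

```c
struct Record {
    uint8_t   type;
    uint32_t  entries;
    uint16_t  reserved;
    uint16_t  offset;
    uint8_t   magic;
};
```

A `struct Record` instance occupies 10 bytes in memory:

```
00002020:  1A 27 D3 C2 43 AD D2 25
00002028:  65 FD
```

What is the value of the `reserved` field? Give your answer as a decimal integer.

`reserved` follows `type` (1 B), `entries` (4 B), so it starts at offset 1 + 4 = 5 and occupies 2 bytes.
Bytes at offsets 5..6: AD D2.
Little-endian stores the least-significant byte at the lowest address.
Reassemble most-significant byte first: D2 AD → 0xD2AD.
0xD2AD = 53933.

53933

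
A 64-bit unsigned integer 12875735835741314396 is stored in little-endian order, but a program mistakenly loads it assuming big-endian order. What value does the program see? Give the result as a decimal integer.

12875735835741314396 in 64-bit hexadecimal is 0xB2AFCD862720DD5C.
Stored little-endian, the bytes at ascending addresses are 5C DD 20 27 86 CD AF B2.
Read back as big-endian, the last byte is least significant, giving 0x5CDD202786CDAFB2.
0x5CDD202786CDAFB2 = 6691539975479865266.

6691539975479865266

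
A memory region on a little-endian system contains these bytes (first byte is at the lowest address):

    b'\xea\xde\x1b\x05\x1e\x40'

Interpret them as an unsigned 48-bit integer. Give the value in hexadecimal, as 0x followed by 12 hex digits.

0x401E051BDEEA

In little-endian order the low byte comes first in memory.
Reassemble most-significant byte first: 40 1E 05 1B DE EA → 0x401E051BDEEA.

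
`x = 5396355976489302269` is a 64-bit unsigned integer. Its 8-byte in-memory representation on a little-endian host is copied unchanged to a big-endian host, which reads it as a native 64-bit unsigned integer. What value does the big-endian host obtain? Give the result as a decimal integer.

5396355976489302269 in 64-bit hexadecimal is 0x4AE3B52B643378FD.
Stored little-endian, the bytes at ascending addresses are FD 78 33 64 2B B5 E3 4A.
Read back as big-endian, the last byte is least significant, giving 0xFD7833642BB5E34A.
0xFD7833642BB5E34A = 18264404794124133194.

18264404794124133194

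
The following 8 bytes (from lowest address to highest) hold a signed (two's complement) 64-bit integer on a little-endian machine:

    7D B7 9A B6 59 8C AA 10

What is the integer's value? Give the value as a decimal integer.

In little-endian order the low byte comes first in memory.
Reassemble most-significant byte first: 10 AA 8C 59 B6 9A B7 7D → 0x10AA8C59B69AB77D.
0x10AA8C59B69AB77D = 1200926567591229309.

1200926567591229309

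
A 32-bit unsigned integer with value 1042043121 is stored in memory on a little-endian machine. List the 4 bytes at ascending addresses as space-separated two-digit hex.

F1 50 1C 3E

1042043121 in hexadecimal, padded to 32 bits, is 0x3E1C50F1.
Split into bytes (most-significant first): 3E 1C 50 F1.
Little-endian stores the least-significant byte at the lowest address.
So at ascending addresses the bytes are F1 50 1C 3E.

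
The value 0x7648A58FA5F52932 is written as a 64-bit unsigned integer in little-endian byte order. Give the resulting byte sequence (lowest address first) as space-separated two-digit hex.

Split into bytes (most-significant first): 76 48 A5 8F A5 F5 29 32.
In little-endian order the low byte comes first in memory.
So at ascending addresses the bytes are 32 29 F5 A5 8F A5 48 76.

32 29 F5 A5 8F A5 48 76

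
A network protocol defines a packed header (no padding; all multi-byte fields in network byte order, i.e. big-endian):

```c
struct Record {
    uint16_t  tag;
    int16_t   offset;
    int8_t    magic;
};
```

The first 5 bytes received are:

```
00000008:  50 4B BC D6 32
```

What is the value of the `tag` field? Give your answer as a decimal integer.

`tag` is the first field, at byte offset 0, occupying 2 bytes.
Bytes at offsets 0..1: 50 4B.
Big-endian: lowest address holds the most-significant byte.
The bytes are already most-significant first: 0x504B.
0x504B = 20555.

20555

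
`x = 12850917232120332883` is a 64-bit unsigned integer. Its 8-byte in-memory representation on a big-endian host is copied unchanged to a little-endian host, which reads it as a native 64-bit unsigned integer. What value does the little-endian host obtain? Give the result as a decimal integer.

12850917232120332883 in 64-bit hexadecimal is 0xB257A122B27A8253.
Stored big-endian, the bytes at ascending addresses are B2 57 A1 22 B2 7A 82 53.
Read back as little-endian, the first byte is least significant, giving 0x53827AB222A157B2.
0x53827AB222A157B2 = 6017506957624170418.

6017506957624170418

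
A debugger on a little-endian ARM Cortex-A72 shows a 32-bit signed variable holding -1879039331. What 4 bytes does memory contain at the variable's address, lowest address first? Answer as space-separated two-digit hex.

Two's complement of -1879039331 in 32 bits: 1879039331 = 0x6FFFDD63; invert → 0x9000229C; add 1 → 0x9000229D.
Split into bytes (most-significant first): 90 00 22 9D.
In little-endian order the low byte comes first in memory.
So at ascending addresses the bytes are 9D 22 00 90.

9D 22 00 90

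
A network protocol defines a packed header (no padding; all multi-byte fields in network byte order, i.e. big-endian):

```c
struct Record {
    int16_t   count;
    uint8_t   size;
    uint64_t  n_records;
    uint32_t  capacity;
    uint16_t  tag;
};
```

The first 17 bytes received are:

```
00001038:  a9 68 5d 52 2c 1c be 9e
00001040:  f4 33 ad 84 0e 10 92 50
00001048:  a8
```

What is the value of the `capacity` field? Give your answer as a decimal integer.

2215514258

`capacity` follows `count` (2 B), `size` (1 B), `n_records` (8 B), so it starts at offset 2 + 1 + 8 = 11 and occupies 4 bytes.
Bytes at offsets 11..14: 84 0E 10 92.
In big-endian order the high byte comes first in memory.
The bytes are already most-significant first: 0x840E1092.
0x840E1092 = 2215514258.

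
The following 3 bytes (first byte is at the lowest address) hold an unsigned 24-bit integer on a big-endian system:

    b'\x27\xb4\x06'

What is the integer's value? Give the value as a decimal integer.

In big-endian order the high byte comes first in memory.
The bytes are already most-significant first: 0x27B406.
0x27B406 = 2601990.

2601990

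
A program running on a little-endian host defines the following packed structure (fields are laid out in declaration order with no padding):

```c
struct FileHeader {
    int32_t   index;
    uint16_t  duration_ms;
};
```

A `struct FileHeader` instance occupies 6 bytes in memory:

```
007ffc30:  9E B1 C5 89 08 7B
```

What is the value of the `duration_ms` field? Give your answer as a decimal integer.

31496

`duration_ms` follows `index` (4 bytes), so it starts at byte offset 4 and occupies 2 bytes.
Bytes at offsets 4..5: 08 7B.
Little-endian stores the least-significant byte at the lowest address.
Reassemble most-significant byte first: 7B 08 → 0x7B08.
0x7B08 = 31496.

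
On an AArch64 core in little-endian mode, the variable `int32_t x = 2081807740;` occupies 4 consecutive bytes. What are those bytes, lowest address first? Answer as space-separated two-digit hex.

7C DD 15 7C

2081807740 in hexadecimal, padded to 32 bits, is 0x7C15DD7C.
Split into bytes (most-significant first): 7C 15 DD 7C.
In little-endian order the low byte comes first in memory.
So at ascending addresses the bytes are 7C DD 15 7C.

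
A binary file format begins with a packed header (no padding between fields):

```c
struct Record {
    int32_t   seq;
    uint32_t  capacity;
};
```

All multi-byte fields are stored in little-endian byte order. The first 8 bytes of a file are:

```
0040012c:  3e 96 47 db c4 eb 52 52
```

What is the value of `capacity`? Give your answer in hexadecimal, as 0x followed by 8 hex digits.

0x5252EBC4

`capacity` follows `seq` (4 bytes), so it starts at byte offset 4 and occupies 4 bytes.
Bytes at offsets 4..7: C4 EB 52 52.
In little-endian order the low byte comes first in memory.
Reassemble most-significant byte first: 52 52 EB C4 → 0x5252EBC4.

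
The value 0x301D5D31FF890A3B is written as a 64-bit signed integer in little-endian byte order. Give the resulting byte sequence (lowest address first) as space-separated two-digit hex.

Split into bytes (most-significant first): 30 1D 5D 31 FF 89 0A 3B.
Little-endian: lowest address holds the least-significant byte.
So at ascending addresses the bytes are 3B 0A 89 FF 31 5D 1D 30.

3B 0A 89 FF 31 5D 1D 30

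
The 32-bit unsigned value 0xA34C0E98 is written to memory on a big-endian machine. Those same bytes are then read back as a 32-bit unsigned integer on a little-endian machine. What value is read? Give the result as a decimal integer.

Stored big-endian, the bytes at ascending addresses are A3 4C 0E 98.
Read back as little-endian, the first byte is least significant, giving 0x980E4CA3.
0x980E4CA3 = 2551073955.

2551073955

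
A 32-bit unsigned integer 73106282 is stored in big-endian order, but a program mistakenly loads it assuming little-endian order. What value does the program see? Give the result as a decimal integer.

1786993412

73106282 in 32-bit hexadecimal is 0x045B836A.
Stored big-endian, the bytes at ascending addresses are 04 5B 83 6A.
Read back as little-endian, the first byte is least significant, giving 0x6A835B04.
0x6A835B04 = 1786993412.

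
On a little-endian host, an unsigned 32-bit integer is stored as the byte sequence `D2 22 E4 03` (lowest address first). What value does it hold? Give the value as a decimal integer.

In little-endian order the low byte comes first in memory.
Reassemble most-significant byte first: 03 E4 22 D2 → 0x03E422D2.
0x03E422D2 = 65282770.

65282770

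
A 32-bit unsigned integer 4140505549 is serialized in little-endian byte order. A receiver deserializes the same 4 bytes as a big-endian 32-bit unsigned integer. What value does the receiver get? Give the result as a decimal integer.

4140505549 in 32-bit hexadecimal is 0xF6CB19CD.
Stored little-endian, the bytes at ascending addresses are CD 19 CB F6.
Read back as big-endian, the last byte is least significant, giving 0xCD19CBF6.
0xCD19CBF6 = 3441019894.

3441019894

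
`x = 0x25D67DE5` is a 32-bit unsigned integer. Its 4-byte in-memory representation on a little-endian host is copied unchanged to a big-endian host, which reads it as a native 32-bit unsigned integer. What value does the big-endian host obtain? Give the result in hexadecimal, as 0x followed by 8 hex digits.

0xE57DD625

Stored little-endian, the bytes at ascending addresses are E5 7D D6 25.
Read back as big-endian, the last byte is least significant, giving 0xE57DD625.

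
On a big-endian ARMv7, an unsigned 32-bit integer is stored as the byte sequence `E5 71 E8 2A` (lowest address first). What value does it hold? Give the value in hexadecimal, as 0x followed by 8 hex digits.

Big-endian: lowest address holds the most-significant byte.
The bytes are already most-significant first: 0xE571E82A.

0xE571E82A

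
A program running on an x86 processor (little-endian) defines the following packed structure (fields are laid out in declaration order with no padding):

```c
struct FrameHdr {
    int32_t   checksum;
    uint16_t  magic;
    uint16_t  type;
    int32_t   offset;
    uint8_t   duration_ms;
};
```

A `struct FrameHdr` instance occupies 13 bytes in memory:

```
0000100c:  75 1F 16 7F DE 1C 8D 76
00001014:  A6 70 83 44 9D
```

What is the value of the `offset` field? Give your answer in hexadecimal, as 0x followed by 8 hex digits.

`offset` follows `checksum` (4 B), `magic` (2 B), `type` (2 B), so it starts at offset 4 + 2 + 2 = 8 and occupies 4 bytes.
Bytes at offsets 8..11: A6 70 83 44.
Little-endian: lowest address holds the least-significant byte.
Reassemble most-significant byte first: 44 83 70 A6 → 0x448370A6.

0x448370A6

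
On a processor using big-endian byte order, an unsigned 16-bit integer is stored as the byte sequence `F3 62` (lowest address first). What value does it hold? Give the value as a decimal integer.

Big-endian stores the most-significant byte at the lowest address.
The bytes are already most-significant first: 0xF362.
0xF362 = 62306.

62306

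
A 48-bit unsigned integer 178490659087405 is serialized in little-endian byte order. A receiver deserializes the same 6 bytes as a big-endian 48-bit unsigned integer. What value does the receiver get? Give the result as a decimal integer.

178490659087405 in 48-bit hexadecimal is 0xA2561854A42D.
Stored little-endian, the bytes at ascending addresses are 2D A4 54 18 56 A2.
Read back as big-endian, the last byte is least significant, giving 0x2DA4541856A2.
0x2DA4541856A2 = 50183808767650.

50183808767650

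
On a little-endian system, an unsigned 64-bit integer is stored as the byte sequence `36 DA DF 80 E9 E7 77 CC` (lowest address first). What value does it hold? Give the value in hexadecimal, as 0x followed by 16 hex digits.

In little-endian order the low byte comes first in memory.
Reassemble most-significant byte first: CC 77 E7 E9 80 DF DA 36 → 0xCC77E7E980DFDA36.

0xCC77E7E980DFDA36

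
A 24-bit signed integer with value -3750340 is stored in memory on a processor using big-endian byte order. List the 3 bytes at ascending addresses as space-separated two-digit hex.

C6 C6 3C

Two's complement of -3750340 in 24 bits: 3750340 = 0x3939C4; invert → 0xC6C63B; add 1 → 0xC6C63C.
Split into bytes (most-significant first): C6 C6 3C.
Big-endian: lowest address holds the most-significant byte.
So the memory order matches the most-significant-first order: C6 C6 3C.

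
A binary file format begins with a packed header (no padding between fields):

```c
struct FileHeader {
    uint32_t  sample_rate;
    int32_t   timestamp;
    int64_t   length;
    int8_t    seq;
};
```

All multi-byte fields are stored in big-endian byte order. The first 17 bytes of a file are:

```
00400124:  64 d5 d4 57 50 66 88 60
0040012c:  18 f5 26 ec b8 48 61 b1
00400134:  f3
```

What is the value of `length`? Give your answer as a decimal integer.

`length` follows `sample_rate` (4 B), `timestamp` (4 B), so it starts at offset 4 + 4 = 8 and occupies 8 bytes.
Bytes at offsets 8..15: 18 F5 26 EC B8 48 61 B1.
Big-endian: lowest address holds the most-significant byte.
The bytes are already most-significant first: 0x18F526ECB84861B1.
0x18F526ECB84861B1 = 1798386424350269873.

1798386424350269873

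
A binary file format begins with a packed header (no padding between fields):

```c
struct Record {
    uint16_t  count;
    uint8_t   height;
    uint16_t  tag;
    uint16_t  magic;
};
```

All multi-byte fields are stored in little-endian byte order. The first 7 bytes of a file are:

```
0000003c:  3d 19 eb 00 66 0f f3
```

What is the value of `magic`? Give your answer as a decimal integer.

`magic` follows `count` (2 B), `height` (1 B), `tag` (2 B), so it starts at offset 2 + 1 + 2 = 5 and occupies 2 bytes.
Bytes at offsets 5..6: 0F F3.
In little-endian order the low byte comes first in memory.
Reassemble most-significant byte first: F3 0F → 0xF30F.
0xF30F = 62223.

62223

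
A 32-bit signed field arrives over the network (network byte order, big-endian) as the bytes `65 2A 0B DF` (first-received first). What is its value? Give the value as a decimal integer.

1697254367

Big-endian: lowest address holds the most-significant byte.
The bytes are already most-significant first: 0x652A0BDF.
0x652A0BDF = 1697254367.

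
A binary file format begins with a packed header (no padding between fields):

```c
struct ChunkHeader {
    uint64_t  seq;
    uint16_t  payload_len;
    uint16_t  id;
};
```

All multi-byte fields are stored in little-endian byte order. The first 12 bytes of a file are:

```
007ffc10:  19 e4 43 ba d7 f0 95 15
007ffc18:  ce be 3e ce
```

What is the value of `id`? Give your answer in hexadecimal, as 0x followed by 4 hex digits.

`id` follows `seq` (8 B), `payload_len` (2 B), so it starts at offset 8 + 2 = 10 and occupies 2 bytes.
Bytes at offsets 10..11: 3E CE.
Little-endian: lowest address holds the least-significant byte.
Reassemble most-significant byte first: CE 3E → 0xCE3E.

0xCE3E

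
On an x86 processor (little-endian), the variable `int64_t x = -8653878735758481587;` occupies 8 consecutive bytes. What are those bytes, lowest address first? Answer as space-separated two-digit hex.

Two's complement of -8653878735758481587 in 64 bits: 8653878735758481587 = 0x7818C0DC2630D8B3; invert → 0x87E73F23D9CF274C; add 1 → 0x87E73F23D9CF274D.
Split into bytes (most-significant first): 87 E7 3F 23 D9 CF 27 4D.
In little-endian order the low byte comes first in memory.
So at ascending addresses the bytes are 4D 27 CF D9 23 3F E7 87.

4D 27 CF D9 23 3F E7 87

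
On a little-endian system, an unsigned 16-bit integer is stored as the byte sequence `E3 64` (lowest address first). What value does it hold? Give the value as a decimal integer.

25827

In little-endian order the low byte comes first in memory.
Reassemble most-significant byte first: 64 E3 → 0x64E3.
0x64E3 = 25827.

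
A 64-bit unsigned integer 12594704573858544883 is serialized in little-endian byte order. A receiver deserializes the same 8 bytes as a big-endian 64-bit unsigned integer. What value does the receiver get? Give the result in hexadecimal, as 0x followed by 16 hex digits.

12594704573858544883 in 64-bit hexadecimal is 0xAEC961148FD37CF3.
Stored little-endian, the bytes at ascending addresses are F3 7C D3 8F 14 61 C9 AE.
Read back as big-endian, the last byte is least significant, giving 0xF37CD38F1461C9AE.

0xF37CD38F1461C9AE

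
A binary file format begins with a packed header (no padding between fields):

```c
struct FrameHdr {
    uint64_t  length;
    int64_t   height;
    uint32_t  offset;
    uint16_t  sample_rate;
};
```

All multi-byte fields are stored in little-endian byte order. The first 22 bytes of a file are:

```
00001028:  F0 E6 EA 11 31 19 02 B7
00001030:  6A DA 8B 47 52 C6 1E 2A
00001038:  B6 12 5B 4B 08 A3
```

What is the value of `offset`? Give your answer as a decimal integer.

`offset` follows `length` (8 B), `height` (8 B), so it starts at offset 8 + 8 = 16 and occupies 4 bytes.
Bytes at offsets 16..19: B6 12 5B 4B.
Little-endian stores the least-significant byte at the lowest address.
Reassemble most-significant byte first: 4B 5B 12 B6 → 0x4B5B12B6.
0x4B5B12B6 = 1264259766.

1264259766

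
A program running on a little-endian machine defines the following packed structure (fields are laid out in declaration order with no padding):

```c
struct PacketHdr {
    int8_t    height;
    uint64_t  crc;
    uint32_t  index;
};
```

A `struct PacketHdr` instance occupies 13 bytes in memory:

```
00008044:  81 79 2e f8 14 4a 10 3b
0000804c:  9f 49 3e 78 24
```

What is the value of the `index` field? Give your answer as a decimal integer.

611860041

`index` follows `height` (1 B), `crc` (8 B), so it starts at offset 1 + 8 = 9 and occupies 4 bytes.
Bytes at offsets 9..12: 49 3E 78 24.
Little-endian stores the least-significant byte at the lowest address.
Reassemble most-significant byte first: 24 78 3E 49 → 0x24783E49.
0x24783E49 = 611860041.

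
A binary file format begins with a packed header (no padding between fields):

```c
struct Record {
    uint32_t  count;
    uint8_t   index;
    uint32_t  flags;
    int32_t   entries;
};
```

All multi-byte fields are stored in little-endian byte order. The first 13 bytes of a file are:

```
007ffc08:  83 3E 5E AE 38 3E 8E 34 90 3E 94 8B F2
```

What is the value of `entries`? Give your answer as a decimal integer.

`entries` follows `count` (4 B), `index` (1 B), `flags` (4 B), so it starts at offset 4 + 1 + 4 = 9 and occupies 4 bytes.
Bytes at offsets 9..12: 3E 94 8B F2.
Little-endian stores the least-significant byte at the lowest address.
Reassemble most-significant byte first: F2 8B 94 3E → 0xF28B943E.
Top bit is set, so as a signed 32-bit value this is 0xF28B943E − 2^32 = -225733570.

-225733570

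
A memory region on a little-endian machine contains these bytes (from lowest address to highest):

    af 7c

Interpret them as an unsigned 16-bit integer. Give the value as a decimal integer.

31919

In little-endian order the low byte comes first in memory.
Reassemble most-significant byte first: 7C AF → 0x7CAF.
0x7CAF = 31919.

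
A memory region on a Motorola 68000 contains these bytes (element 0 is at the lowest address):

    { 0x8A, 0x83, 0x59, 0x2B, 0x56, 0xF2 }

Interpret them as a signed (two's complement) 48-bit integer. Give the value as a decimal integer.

-129178235349262

Big-endian: lowest address holds the most-significant byte.
The bytes are already most-significant first: 0x8A83592B56F2.
Top bit is set, so as a signed 48-bit value this is 0x8A83592B56F2 − 2^48 = -129178235349262.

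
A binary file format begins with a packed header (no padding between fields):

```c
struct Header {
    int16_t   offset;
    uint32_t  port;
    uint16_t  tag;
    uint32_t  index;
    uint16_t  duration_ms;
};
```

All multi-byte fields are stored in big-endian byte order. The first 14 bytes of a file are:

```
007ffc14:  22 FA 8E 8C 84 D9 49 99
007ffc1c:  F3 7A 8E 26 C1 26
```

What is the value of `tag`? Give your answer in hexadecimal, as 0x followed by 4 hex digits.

0x4999

`tag` follows `offset` (2 B), `port` (4 B), so it starts at offset 2 + 4 = 6 and occupies 2 bytes.
Bytes at offsets 6..7: 49 99.
In big-endian order the high byte comes first in memory.
The bytes are already most-significant first: 0x4999.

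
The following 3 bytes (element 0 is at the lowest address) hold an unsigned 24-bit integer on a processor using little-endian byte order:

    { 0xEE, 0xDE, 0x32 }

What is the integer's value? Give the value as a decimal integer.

Little-endian stores the least-significant byte at the lowest address.
Reassemble most-significant byte first: 32 DE EE → 0x32DEEE.
0x32DEEE = 3333870.

3333870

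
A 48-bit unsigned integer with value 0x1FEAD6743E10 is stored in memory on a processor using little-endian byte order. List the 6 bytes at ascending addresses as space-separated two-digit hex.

10 3E 74 D6 EA 1F

Split into bytes (most-significant first): 1F EA D6 74 3E 10.
Little-endian stores the least-significant byte at the lowest address.
So at ascending addresses the bytes are 10 3E 74 D6 EA 1F.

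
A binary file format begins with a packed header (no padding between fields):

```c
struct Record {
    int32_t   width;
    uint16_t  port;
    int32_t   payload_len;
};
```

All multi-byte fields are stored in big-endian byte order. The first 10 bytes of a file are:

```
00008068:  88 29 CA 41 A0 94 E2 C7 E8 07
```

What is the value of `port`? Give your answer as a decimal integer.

41108

`port` follows `width` (4 bytes), so it starts at byte offset 4 and occupies 2 bytes.
Bytes at offsets 4..5: A0 94.
Big-endian: lowest address holds the most-significant byte.
The bytes are already most-significant first: 0xA094.
0xA094 = 41108.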